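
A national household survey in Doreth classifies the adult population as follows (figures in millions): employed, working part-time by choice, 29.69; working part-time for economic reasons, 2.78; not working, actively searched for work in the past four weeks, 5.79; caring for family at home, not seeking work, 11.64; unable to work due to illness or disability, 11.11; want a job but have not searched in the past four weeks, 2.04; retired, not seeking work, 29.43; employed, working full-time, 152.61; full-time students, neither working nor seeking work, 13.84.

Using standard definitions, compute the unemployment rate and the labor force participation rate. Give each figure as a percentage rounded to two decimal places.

Employed = 29.69 + 2.78 + 152.61 = 185.08 million (anyone who worked, including part-time for economic reasons, counts as employed).
Unemployed = 5.79 million.
Labor force = 185.08 + 5.79 = 190.87 million.
Not in labor force = 11.64 + 11.11 + 2.04 + 29.43 + 13.84 = 68.06 million (those not working and not actively searching are outside the labor force — including those who want a job but have given up searching).
Civilian working-age population = 190.87 + 68.06 = 258.93 million.
Unemployment rate = 5.79 / 190.87 = 3.03%.
Labor force participation rate = 190.87 / 258.93 = 73.71%.

Unemployment rate ≈ 3.03%; labor force participation rate ≈ 73.71%.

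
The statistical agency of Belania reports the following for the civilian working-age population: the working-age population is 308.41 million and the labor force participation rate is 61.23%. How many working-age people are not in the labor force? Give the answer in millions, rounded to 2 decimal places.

About 119.57 million are not in the labor force.

Share not in the labor force = 1 − 0.6123 = 0.3877.
Not in labor force = 0.3877 × 308.41 ≈ 119.57 million.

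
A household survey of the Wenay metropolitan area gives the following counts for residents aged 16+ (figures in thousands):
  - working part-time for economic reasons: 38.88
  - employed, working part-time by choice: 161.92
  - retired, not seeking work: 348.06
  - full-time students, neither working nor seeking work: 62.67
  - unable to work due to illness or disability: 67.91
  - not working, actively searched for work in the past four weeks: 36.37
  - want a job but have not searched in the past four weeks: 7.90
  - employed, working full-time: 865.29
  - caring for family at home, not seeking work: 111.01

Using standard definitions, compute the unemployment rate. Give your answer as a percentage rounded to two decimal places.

Employed = 38.88 + 161.92 + 865.29 = 1,066.09 thousand (anyone who worked, including part-time for economic reasons, counts as employed).
Unemployed = 36.37 thousand.
Labor force = 1,066.09 + 36.37 = 1,102.46 thousand.
Unemployment rate = 36.37 / 1,102.46 = 3.30%.

Unemployment rate ≈ 3.30%.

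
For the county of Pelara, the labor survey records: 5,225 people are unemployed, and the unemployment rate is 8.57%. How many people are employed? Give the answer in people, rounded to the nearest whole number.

About 55,743 are employed.

Labor force = U / u = 5,225 / 0.0857 ≈ 60,968.
Employed = labor force − unemployed = 60,968 − 5,225 = 55,743.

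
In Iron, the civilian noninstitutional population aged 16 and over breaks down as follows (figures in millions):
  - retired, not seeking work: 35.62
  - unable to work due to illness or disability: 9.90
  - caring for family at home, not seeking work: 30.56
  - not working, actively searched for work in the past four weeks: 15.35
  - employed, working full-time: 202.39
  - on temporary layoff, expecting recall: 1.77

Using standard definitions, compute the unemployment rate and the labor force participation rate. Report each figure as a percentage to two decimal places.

Employed = 202.39 million.
Unemployed = 15.35 + 1.77 = 17.12 million (jobless and actively searching, or on temporary layoff).
Labor force = 202.39 + 17.12 = 219.51 million.
Not in labor force = 35.62 + 9.90 + 30.56 = 76.08 million (those not working and not actively searching are outside the labor force).
Civilian working-age population = 219.51 + 76.08 = 295.59 million.
Unemployment rate = 17.12 / 219.51 = 7.80%.
Labor force participation rate = 219.51 / 295.59 = 74.26%.

Unemployment rate ≈ 7.80%; labor force participation rate ≈ 74.26%.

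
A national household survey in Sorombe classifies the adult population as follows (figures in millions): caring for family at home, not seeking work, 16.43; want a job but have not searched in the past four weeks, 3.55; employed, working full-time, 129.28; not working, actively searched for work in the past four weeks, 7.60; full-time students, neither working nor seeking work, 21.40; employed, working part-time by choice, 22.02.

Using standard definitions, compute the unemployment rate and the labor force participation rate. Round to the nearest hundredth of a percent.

Employed = 129.28 + 22.02 = 151.30 million.
Unemployed = 7.60 million.
Labor force = 151.30 + 7.60 = 158.90 million.
Not in labor force = 16.43 + 3.55 + 21.40 = 41.38 million (those not working and not actively searching are outside the labor force — including those who want a job but have given up searching).
Civilian working-age population = 158.90 + 41.38 = 200.28 million.
Unemployment rate = 7.60 / 158.90 = 4.78%.
Labor force participation rate = 158.90 / 200.28 = 79.34%.

Unemployment rate ≈ 4.78%; labor force participation rate ≈ 79.34%.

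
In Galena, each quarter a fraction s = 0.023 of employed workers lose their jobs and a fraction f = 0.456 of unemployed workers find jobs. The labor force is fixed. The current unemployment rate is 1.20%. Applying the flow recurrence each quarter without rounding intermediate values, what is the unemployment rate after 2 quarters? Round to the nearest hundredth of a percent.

Unemployment rate after two quarters ≈ 3.82%.

With a fixed labor force, u_{t+1} = u_t + s·(1−u_t) − f·u_t = u_t·(1−s−f) + s.
Here 1−s−f = 0.521 and s = 0.023.
u_1 = 0.012000 × 0.521 + 0.023 = 0.029252.
u_2 = 0.029252 × 0.521 + 0.023 = 0.038240.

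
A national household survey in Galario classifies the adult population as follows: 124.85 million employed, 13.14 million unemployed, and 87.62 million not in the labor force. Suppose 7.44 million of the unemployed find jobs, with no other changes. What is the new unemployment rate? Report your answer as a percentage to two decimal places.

Initially, labor force = 124.85 + 13.14 = 137.99 million, so u = 13.14/137.99 = 9.52%.
After the change, unemployed falls and employed rises by 7.44; labor force unchanged → E = 132.29, U = 5.70, labor force = 137.99 million.
New unemployment rate = 5.70 / 137.99 = 4.13%.

New unemployment rate ≈ 4.13%.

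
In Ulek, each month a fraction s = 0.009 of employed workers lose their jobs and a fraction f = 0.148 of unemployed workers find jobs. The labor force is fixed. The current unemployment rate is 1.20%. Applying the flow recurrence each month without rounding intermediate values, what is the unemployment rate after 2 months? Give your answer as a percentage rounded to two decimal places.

Unemployment rate after two months ≈ 2.51%.

With a fixed labor force, u_{t+1} = u_t + s·(1−u_t) − f·u_t = u_t·(1−s−f) + s.
Here 1−s−f = 0.843 and s = 0.009.
u_1 = 0.012000 × 0.843 + 0.009 = 0.019116.
u_2 = 0.019116 × 0.843 + 0.009 = 0.025115.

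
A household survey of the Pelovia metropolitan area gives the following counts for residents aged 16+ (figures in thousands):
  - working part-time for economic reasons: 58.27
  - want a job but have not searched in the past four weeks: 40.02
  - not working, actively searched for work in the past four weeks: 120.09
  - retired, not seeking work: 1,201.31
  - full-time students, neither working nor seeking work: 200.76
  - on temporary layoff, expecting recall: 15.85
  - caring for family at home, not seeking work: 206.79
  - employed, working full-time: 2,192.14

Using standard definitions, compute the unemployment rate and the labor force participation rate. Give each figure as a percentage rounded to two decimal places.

Unemployment rate ≈ 5.70%; labor force participation rate ≈ 59.14%.

Employed = 58.27 + 2,192.14 = 2,250.41 thousand (anyone who worked, including part-time for economic reasons, counts as employed).
Unemployed = 120.09 + 15.85 = 135.94 thousand (jobless and actively searching, or on temporary layoff).
Labor force = 2,250.41 + 135.94 = 2,386.35 thousand.
Not in labor force = 40.02 + 1,201.31 + 200.76 + 206.79 = 1,648.88 thousand (those not working and not actively searching are outside the labor force — including those who want a job but have given up searching).
Civilian working-age population = 2,386.35 + 1,648.88 = 4,035.23 thousand.
Unemployment rate = 135.94 / 2,386.35 = 5.70%.
Labor force participation rate = 2,386.35 / 4,035.23 = 59.14%.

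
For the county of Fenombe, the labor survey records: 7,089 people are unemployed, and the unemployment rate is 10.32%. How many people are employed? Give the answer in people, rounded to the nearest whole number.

Labor force = U / u = 7,089 / 0.1032 ≈ 68,692.
Employed = labor force − unemployed = 68,692 − 7,089 = 61,603.

About 61,603 are employed.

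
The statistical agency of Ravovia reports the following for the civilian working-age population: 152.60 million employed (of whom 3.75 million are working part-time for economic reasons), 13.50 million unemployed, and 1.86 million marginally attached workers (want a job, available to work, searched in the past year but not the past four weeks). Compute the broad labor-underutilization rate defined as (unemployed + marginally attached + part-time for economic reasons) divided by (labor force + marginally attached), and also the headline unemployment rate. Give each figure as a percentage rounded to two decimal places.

Labor force = 152.60 + 13.50 = 166.10 million.
Numerator = 13.50 + 1.86 + 3.75 = 19.11 million.
Denominator = 166.10 + 1.86 = 167.96 million.
Broad rate = 19.11 / 167.96 = 11.38%.
Headline unemployment rate = 13.50 / 166.10 = 8.13%.

Broad underutilization rate ≈ 11.38%; headline unemployment rate ≈ 8.13%.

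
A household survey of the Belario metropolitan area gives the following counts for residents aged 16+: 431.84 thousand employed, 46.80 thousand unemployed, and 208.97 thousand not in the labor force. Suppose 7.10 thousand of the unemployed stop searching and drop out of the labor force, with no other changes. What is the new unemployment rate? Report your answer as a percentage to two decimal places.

New unemployment rate ≈ 8.42%.

Initially, labor force = 431.84 + 46.80 = 478.64 thousand, so u = 46.80/478.64 = 9.78%.
After the change, unemployed and labor force both fall by 7.10 → E = 431.84, U = 39.70, labor force = 471.54 thousand.
New unemployment rate = 39.70 / 471.54 = 8.42%.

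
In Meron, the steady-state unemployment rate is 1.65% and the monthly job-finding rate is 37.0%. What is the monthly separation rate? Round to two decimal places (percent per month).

From u* = s/(s+f): s = u·f/(1−u).
s = 0.0165 × 37.0 / (1 − 0.0165) = 0.6105 / 0.9835 ≈ 0.62% per month.

Separation rate ≈ 0.62% per month.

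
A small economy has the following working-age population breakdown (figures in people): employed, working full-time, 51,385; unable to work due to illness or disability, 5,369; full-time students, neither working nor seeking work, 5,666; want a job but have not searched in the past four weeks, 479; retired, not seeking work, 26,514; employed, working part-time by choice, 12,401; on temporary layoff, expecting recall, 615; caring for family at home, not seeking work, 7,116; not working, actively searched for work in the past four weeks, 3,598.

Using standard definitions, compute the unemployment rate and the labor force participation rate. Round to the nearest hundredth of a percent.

Unemployment rate ≈ 6.20%; labor force participation rate ≈ 60.10%.

Employed = 51,385 + 12,401 = 63,786.
Unemployed = 615 + 3,598 = 4,213 (jobless and actively searching, or on temporary layoff).
Labor force = 63,786 + 4,213 = 67,999.
Not in labor force = 5,369 + 5,666 + 479 + 26,514 + 7,116 = 45,144 (those not working and not actively searching are outside the labor force — including those who want a job but have given up searching).
Civilian working-age population = 67,999 + 45,144 = 113,143.
Unemployment rate = 4,213 / 67,999 = 6.20%.
Labor force participation rate = 67,999 / 113,143 = 60.10%.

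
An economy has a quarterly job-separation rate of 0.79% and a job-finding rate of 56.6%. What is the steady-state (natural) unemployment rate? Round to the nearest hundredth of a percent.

Steady-state unemployment rate ≈ 1.38%.

At steady state the flows balance: s·E = f·U, so U/(E+U) = s/(s+f).
u* = 0.79 / (0.79 + 56.6) = 0.79 / 57.39 = 1.38%.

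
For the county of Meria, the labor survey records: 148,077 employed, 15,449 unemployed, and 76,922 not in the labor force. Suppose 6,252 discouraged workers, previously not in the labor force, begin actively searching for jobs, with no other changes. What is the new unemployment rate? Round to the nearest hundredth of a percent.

New unemployment rate ≈ 12.78%.

Initially, labor force = 148,077 + 15,449 = 163,526, so u = 15,449/163,526 = 9.45%.
After the change, unemployed and labor force both rise by 6,252 → E = 148,077, U = 21,701, labor force = 169,778.
New unemployment rate = 21,701 / 169,778 = 12.78%.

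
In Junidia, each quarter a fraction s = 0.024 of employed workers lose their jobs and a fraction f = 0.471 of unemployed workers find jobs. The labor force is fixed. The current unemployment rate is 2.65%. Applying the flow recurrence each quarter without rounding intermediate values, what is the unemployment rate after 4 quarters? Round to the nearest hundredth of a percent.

Unemployment rate after four quarters ≈ 4.71%.

With a fixed labor force, u_{t+1} = u_t + s·(1−u_t) − f·u_t = u_t·(1−s−f) + s.
Here 1−s−f = 0.505 and s = 0.024.
u_1 = 0.026500 × 0.505 + 0.024 = 0.037382.
u_2 = 0.037382 × 0.505 + 0.024 = 0.042878.
u_3 = 0.042878 × 0.505 + 0.024 = 0.045653.
u_4 = 0.045653 × 0.505 + 0.024 = 0.047055.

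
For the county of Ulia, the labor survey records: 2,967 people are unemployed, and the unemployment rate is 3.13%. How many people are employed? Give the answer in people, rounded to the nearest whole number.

About 91,825 are employed.

Labor force = U / u = 2,967 / 0.0313 ≈ 94,792.
Employed = labor force − unemployed = 94,792 − 2,967 = 91,825.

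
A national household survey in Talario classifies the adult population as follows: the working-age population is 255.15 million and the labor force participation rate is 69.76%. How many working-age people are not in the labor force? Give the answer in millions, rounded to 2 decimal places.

Share not in the labor force = 1 − 0.6976 = 0.3024.
Not in labor force = 0.3024 × 255.15 ≈ 77.16 million.

About 77.16 million are not in the labor force.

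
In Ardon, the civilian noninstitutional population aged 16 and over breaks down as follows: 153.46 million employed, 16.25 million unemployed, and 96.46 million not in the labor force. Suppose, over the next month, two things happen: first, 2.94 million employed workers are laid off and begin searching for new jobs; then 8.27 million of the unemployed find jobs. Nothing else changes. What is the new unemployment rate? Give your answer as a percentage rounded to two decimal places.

New unemployment rate ≈ 6.43%.

Initially, labor force = 153.46 + 16.25 = 169.71 million, so u = 16.25/169.71 = 9.58%.
After the first change, employed falls and unemployed rises by 2.94; labor force unchanged → E = 150.52, U = 19.19, labor force = 169.71 million.
After the second change, unemployed falls and employed rises by 8.27; labor force unchanged → E = 158.79, U = 10.92, labor force = 169.71 million.
New unemployment rate = 10.92 / 169.71 = 6.43%.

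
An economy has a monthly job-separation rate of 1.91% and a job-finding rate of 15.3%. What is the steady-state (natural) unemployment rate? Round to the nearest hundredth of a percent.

Steady-state unemployment rate ≈ 11.10%.

At steady state the flows balance: s·E = f·U, so U/(E+U) = s/(s+f).
u* = 1.91 / (1.91 + 15.3) = 1.91 / 17.21 = 11.10%.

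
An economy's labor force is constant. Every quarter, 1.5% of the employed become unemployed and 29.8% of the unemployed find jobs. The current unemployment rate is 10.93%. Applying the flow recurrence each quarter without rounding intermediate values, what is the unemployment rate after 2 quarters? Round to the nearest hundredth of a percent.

With a fixed labor force, u_{t+1} = u_t + s·(1−u_t) − f·u_t = u_t·(1−s−f) + s.
Here 1−s−f = 0.687 and s = 0.015.
u_1 = 0.109300 × 0.687 + 0.015 = 0.090089.
u_2 = 0.090089 × 0.687 + 0.015 = 0.076891.

Unemployment rate after two quarters ≈ 7.69%.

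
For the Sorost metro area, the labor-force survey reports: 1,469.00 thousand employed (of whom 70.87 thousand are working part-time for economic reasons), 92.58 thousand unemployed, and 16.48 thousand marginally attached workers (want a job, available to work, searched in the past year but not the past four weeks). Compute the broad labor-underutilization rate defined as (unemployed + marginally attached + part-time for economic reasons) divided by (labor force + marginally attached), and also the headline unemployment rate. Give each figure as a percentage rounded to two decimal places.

Broad underutilization rate ≈ 11.40%; headline unemployment rate ≈ 5.93%.

Labor force = 1,469.00 + 92.58 = 1,561.58 thousand.
Numerator = 92.58 + 16.48 + 70.87 = 179.93 thousand.
Denominator = 1,561.58 + 16.48 = 1,578.06 thousand.
Broad rate = 179.93 / 1,578.06 = 11.40%.
Headline unemployment rate = 92.58 / 1,561.58 = 5.93%.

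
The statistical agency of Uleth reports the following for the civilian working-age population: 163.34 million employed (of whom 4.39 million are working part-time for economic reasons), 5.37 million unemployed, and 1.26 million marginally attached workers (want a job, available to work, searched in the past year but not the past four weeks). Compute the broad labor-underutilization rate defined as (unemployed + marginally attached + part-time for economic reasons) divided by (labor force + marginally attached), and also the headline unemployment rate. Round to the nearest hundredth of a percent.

Broad underutilization rate ≈ 6.48%; headline unemployment rate ≈ 3.18%.

Labor force = 163.34 + 5.37 = 168.71 million.
Numerator = 5.37 + 1.26 + 4.39 = 11.02 million.
Denominator = 168.71 + 1.26 = 169.97 million.
Broad rate = 11.02 / 169.97 = 6.48%.
Headline unemployment rate = 5.37 / 168.71 = 3.18%.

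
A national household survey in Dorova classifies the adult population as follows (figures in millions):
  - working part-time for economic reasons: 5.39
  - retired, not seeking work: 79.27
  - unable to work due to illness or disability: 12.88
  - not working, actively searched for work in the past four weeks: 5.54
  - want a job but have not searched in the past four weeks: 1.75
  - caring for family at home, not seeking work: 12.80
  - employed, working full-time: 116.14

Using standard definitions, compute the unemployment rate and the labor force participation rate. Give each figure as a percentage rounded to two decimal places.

Employed = 5.39 + 116.14 = 121.53 million (anyone who worked, including part-time for economic reasons, counts as employed).
Unemployed = 5.54 million.
Labor force = 121.53 + 5.54 = 127.07 million.
Not in labor force = 79.27 + 12.88 + 1.75 + 12.80 = 106.70 million (those not working and not actively searching are outside the labor force — including those who want a job but have given up searching).
Civilian working-age population = 127.07 + 106.70 = 233.77 million.
Unemployment rate = 5.54 / 127.07 = 4.36%.
Labor force participation rate = 127.07 / 233.77 = 54.36%.

Unemployment rate ≈ 4.36%; labor force participation rate ≈ 54.36%.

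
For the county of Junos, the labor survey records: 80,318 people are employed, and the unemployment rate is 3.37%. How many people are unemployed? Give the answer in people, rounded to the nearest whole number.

Let U be the number unemployed. The labor force is E + U, and U/(E+U) = 0.0337.
So U = 0.0337 × 80,318 / (1 − 0.0337) = 2706.72 / 0.9663 ≈ 2,801.

About 2,801 are unemployed.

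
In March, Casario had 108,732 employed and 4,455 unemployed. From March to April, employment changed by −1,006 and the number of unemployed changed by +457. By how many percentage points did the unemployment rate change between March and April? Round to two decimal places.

March: labor force = 108,732 + 4,455 = 113,187; u = 4,455/113,187 = 3.94%.
April: labor force = 107,726 + 4,912 = 112,638; u = 4,912/112,638 = 4.36%.
Change = 4.36% − 3.94% = +0.42 pp.

The unemployment rate changed by +0.42 percentage points.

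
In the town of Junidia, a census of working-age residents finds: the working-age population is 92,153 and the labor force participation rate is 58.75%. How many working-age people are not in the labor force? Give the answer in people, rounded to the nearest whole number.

Share not in the labor force = 1 − 0.5875 = 0.4125.
Not in labor force = 0.4125 × 92,153 ≈ 38,013.

About 38,013 are not in the labor force.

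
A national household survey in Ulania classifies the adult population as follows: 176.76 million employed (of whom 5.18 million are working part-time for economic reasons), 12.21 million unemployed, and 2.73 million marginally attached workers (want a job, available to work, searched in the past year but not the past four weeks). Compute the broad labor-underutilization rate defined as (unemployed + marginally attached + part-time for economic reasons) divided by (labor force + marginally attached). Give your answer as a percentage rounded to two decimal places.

Broad underutilization rate ≈ 10.50%.

Labor force = 176.76 + 12.21 = 188.97 million.
Numerator = 12.21 + 2.73 + 5.18 = 20.12 million.
Denominator = 188.97 + 2.73 = 191.70 million.
Broad rate = 20.12 / 191.70 = 10.50%.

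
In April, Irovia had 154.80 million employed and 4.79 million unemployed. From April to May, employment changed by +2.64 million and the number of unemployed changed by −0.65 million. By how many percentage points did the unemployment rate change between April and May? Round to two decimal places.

The unemployment rate changed by −0.44 percentage points.

April: labor force = 154.80 + 4.79 = 159.59; u = 4.79/159.59 = 3.00%.
May: labor force = 157.44 + 4.14 = 161.58; u = 4.14/161.58 = 2.56%.
Change = 2.56% − 3.00% = −0.44 pp.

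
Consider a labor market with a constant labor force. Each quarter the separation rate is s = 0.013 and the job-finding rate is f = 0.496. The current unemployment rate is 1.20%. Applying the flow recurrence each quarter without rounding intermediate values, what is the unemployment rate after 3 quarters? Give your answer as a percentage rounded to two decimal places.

With a fixed labor force, u_{t+1} = u_t + s·(1−u_t) − f·u_t = u_t·(1−s−f) + s.
Here 1−s−f = 0.491 and s = 0.013.
u_1 = 0.012000 × 0.491 + 0.013 = 0.018892.
u_2 = 0.018892 × 0.491 + 0.013 = 0.022276.
u_3 = 0.022276 × 0.491 + 0.013 = 0.023938.

Unemployment rate after three quarters ≈ 2.39%.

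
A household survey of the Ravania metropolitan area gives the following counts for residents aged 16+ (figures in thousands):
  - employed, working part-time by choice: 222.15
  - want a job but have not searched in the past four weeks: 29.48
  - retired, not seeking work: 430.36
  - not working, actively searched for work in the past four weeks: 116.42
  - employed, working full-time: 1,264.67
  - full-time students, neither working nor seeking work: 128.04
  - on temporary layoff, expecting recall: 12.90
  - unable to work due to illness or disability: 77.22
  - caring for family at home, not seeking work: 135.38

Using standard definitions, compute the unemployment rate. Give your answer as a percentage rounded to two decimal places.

Unemployment rate ≈ 8.00%.

Employed = 222.15 + 1,264.67 = 1,486.82 thousand.
Unemployed = 116.42 + 12.90 = 129.32 thousand (jobless and actively searching, or on temporary layoff).
Labor force = 1,486.82 + 129.32 = 1,616.14 thousand.
Unemployment rate = 129.32 / 1,616.14 = 8.00%.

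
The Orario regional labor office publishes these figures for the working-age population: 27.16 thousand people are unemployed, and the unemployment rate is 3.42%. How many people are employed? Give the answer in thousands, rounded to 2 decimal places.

About 766.99 thousand are employed.

Labor force = U / u = 27.16 / 0.0342 ≈ 794.15 thousand.
Employed = labor force − unemployed = 794.15 − 27.16 = 766.99 thousand.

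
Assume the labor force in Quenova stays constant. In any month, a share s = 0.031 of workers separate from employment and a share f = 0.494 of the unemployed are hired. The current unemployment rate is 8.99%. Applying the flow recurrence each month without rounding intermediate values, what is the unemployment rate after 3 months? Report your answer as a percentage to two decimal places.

With a fixed labor force, u_{t+1} = u_t + s·(1−u_t) − f·u_t = u_t·(1−s−f) + s.
Here 1−s−f = 0.475 and s = 0.031.
u_1 = 0.089900 × 0.475 + 0.031 = 0.073703.
u_2 = 0.073703 × 0.475 + 0.031 = 0.066009.
u_3 = 0.066009 × 0.475 + 0.031 = 0.062354.

Unemployment rate after three months ≈ 6.24%.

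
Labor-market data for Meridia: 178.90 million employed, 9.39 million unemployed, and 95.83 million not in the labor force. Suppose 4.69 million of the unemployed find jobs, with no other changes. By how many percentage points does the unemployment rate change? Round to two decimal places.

Initially, labor force = 178.90 + 9.39 = 188.29 million, so u = 9.39/188.29 = 4.99%.
After the change, unemployed falls and employed rises by 4.69; labor force unchanged → E = 183.59, U = 4.70, labor force = 188.29 million.
New unemployment rate = 4.70 / 188.29 = 2.50%.
Change = 2.50% − 4.99% = −2.49 percentage points.

The unemployment rate changes by −2.49 percentage points.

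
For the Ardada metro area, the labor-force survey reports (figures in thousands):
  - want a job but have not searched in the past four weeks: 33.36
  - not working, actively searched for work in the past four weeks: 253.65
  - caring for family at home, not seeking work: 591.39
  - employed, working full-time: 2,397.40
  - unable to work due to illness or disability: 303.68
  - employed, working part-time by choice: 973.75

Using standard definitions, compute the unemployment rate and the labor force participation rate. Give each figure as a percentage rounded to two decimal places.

Unemployment rate ≈ 7.00%; labor force participation rate ≈ 79.61%.

Employed = 2,397.40 + 973.75 = 3,371.15 thousand.
Unemployed = 253.65 thousand.
Labor force = 3,371.15 + 253.65 = 3,624.80 thousand.
Not in labor force = 33.36 + 591.39 + 303.68 = 928.43 thousand (those not working and not actively searching are outside the labor force — including those who want a job but have given up searching).
Civilian working-age population = 3,624.80 + 928.43 = 4,553.23 thousand.
Unemployment rate = 253.65 / 3,624.80 = 7.00%.
Labor force participation rate = 3,624.80 / 4,553.23 = 79.61%.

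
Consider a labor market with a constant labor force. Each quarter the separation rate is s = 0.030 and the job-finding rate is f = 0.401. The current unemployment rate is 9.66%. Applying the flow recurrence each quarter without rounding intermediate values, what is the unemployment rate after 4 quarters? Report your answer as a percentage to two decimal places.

Unemployment rate after four quarters ≈ 7.24%.

With a fixed labor force, u_{t+1} = u_t + s·(1−u_t) − f·u_t = u_t·(1−s−f) + s.
Here 1−s−f = 0.569 and s = 0.030.
u_1 = 0.096600 × 0.569 + 0.030 = 0.084965.
u_2 = 0.084965 × 0.569 + 0.030 = 0.078345.
u_3 = 0.078345 × 0.569 + 0.030 = 0.074578.
u_4 = 0.074578 × 0.569 + 0.030 = 0.072435.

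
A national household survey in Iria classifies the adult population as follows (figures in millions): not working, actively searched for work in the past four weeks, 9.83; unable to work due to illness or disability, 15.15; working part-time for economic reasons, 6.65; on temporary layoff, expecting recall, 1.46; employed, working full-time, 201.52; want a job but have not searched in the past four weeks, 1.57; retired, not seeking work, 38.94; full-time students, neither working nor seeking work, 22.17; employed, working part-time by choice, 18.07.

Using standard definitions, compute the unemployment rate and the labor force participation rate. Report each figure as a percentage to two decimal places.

Employed = 6.65 + 201.52 + 18.07 = 226.24 million (anyone who worked, including part-time for economic reasons, counts as employed).
Unemployed = 9.83 + 1.46 = 11.29 million (jobless and actively searching, or on temporary layoff).
Labor force = 226.24 + 11.29 = 237.53 million.
Not in labor force = 15.15 + 1.57 + 38.94 + 22.17 = 77.83 million (those not working and not actively searching are outside the labor force — including those who want a job but have given up searching).
Civilian working-age population = 237.53 + 77.83 = 315.36 million.
Unemployment rate = 11.29 / 237.53 = 4.75%.
Labor force participation rate = 237.53 / 315.36 = 75.32%.

Unemployment rate ≈ 4.75%; labor force participation rate ≈ 75.32%.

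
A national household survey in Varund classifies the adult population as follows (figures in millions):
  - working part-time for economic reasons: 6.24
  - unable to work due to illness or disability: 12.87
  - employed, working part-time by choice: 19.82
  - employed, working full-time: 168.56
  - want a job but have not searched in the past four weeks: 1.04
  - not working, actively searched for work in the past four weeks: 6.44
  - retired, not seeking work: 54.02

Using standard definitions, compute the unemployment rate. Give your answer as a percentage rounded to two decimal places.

Unemployment rate ≈ 3.20%.

Employed = 6.24 + 19.82 + 168.56 = 194.62 million (anyone who worked, including part-time for economic reasons, counts as employed).
Unemployed = 6.44 million.
Labor force = 194.62 + 6.44 = 201.06 million.
Unemployment rate = 6.44 / 201.06 = 3.20%.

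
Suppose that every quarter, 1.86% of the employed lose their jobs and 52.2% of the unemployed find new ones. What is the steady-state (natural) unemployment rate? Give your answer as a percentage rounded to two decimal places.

Steady-state unemployment rate ≈ 3.44%.

At steady state the flows balance: s·E = f·U, so U/(E+U) = s/(s+f).
u* = 1.86 / (1.86 + 52.2) = 1.86 / 54.06 = 3.44%.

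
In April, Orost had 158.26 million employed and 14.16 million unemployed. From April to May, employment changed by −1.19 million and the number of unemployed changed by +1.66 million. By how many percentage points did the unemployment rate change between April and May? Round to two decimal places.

The unemployment rate changed by +0.94 percentage points.

April: labor force = 158.26 + 14.16 = 172.42; u = 14.16/172.42 = 8.21%.
May: labor force = 157.07 + 15.82 = 172.89; u = 15.82/172.89 = 9.15%.
Change = 9.15% − 8.21% = +0.94 pp.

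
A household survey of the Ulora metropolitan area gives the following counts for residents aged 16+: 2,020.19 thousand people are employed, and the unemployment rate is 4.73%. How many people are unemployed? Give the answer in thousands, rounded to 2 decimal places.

About 100.30 thousand are unemployed.

Let U be the number unemployed. The labor force is E + U, and U/(E+U) = 0.0473.
So U = 0.0473 × 2,020.19 / (1 − 0.0473) = 95.5550 / 0.9527 ≈ 100.30 thousand.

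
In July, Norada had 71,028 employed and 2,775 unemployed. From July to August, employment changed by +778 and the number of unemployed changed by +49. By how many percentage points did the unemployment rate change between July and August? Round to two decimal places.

July: labor force = 71,028 + 2,775 = 73,803; u = 2,775/73,803 = 3.76%.
August: labor force = 71,806 + 2,824 = 74,630; u = 2,824/74,630 = 3.78%.
Change = 3.78% − 3.76% = +0.02 pp.

The unemployment rate changed by +0.02 percentage points.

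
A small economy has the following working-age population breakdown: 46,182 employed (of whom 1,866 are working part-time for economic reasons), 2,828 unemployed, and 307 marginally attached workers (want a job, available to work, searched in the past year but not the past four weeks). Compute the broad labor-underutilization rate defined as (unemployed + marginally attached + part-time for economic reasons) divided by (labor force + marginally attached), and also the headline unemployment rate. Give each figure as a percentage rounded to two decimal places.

Broad underutilization rate ≈ 10.14%; headline unemployment rate ≈ 5.77%.

Labor force = 46,182 + 2,828 = 49,010.
Numerator = 2,828 + 307 + 1,866 = 5,001.
Denominator = 49,010 + 307 = 49,317.
Broad rate = 5,001 / 49,317 = 10.14%.
Headline unemployment rate = 2,828 / 49,010 = 5.77%.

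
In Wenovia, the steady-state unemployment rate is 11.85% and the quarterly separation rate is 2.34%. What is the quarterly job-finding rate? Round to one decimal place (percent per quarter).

Job-finding rate ≈ 17.4% per quarter.

From u* = s/(s+f): f = s·(1−u)/u.
f = 2.34 × (1 − 0.1185) / 0.1185 = 2.0627 / 0.1185 ≈ 17.4% per quarter.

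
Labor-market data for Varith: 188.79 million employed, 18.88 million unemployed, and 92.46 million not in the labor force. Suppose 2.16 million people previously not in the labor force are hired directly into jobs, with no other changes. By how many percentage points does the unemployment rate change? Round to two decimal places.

The unemployment rate changes by −0.09 percentage points.

Initially, labor force = 188.79 + 18.88 = 207.67 million, so u = 18.88/207.67 = 9.09%.
After the change, employed and labor force both rise by 2.16; unemployed unchanged → E = 190.95, U = 18.88, labor force = 209.83 million.
New unemployment rate = 18.88 / 209.83 = 9.00%.
Change = 9.00% − 9.09% = −0.09 percentage points.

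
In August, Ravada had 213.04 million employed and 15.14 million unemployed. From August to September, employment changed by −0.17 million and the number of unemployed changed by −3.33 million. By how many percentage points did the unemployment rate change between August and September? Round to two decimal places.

August: labor force = 213.04 + 15.14 = 228.18; u = 15.14/228.18 = 6.64%.
September: labor force = 212.87 + 11.81 = 224.68; u = 11.81/224.68 = 5.26%.
Change = 5.26% − 6.64% = −1.38 pp.

The unemployment rate changed by −1.38 percentage points.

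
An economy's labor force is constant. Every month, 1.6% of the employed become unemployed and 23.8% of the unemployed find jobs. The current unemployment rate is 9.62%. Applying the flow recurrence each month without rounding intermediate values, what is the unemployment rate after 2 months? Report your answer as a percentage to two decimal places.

Unemployment rate after two months ≈ 8.15%.

With a fixed labor force, u_{t+1} = u_t + s·(1−u_t) − f·u_t = u_t·(1−s−f) + s.
Here 1−s−f = 0.746 and s = 0.016.
u_1 = 0.096200 × 0.746 + 0.016 = 0.087765.
u_2 = 0.087765 × 0.746 + 0.016 = 0.081473.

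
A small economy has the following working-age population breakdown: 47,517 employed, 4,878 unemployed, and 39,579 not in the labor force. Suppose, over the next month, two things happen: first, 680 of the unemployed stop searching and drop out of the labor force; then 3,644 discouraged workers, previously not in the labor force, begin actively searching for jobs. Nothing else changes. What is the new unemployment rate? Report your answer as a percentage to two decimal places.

Initially, labor force = 47,517 + 4,878 = 52,395, so u = 4,878/52,395 = 9.31%.
After the first change, unemployed and labor force both fall by 680 → E = 47,517, U = 4,198, labor force = 51,715.
After the second change, unemployed and labor force both rise by 3,644 → E = 47,517, U = 7,842, labor force = 55,359.
New unemployment rate = 7,842 / 55,359 = 14.17%.

New unemployment rate ≈ 14.17%.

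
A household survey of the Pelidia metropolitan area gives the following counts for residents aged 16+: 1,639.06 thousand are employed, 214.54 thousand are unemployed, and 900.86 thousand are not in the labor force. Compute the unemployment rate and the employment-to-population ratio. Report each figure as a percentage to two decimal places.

Labor force = employed + unemployed = 1,639.06 + 214.54 = 1,853.60 thousand.
Working-age population = 1,853.60 + 900.86 = 2,754.46 thousand.
Unemployment rate = 214.54 / 1,853.60 = 11.57%.
Employment-population ratio = 1,639.06 / 2,754.46 = 59.51%.

Unemployment rate ≈ 11.57%; employment-population ratio ≈ 59.51%.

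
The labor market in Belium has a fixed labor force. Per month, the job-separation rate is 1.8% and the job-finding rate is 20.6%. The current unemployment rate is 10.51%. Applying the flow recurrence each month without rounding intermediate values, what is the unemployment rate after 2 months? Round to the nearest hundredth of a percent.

With a fixed labor force, u_{t+1} = u_t + s·(1−u_t) − f·u_t = u_t·(1−s−f) + s.
Here 1−s−f = 0.776 and s = 0.018.
u_1 = 0.105100 × 0.776 + 0.018 = 0.099558.
u_2 = 0.099558 × 0.776 + 0.018 = 0.095257.

Unemployment rate after two months ≈ 9.53%.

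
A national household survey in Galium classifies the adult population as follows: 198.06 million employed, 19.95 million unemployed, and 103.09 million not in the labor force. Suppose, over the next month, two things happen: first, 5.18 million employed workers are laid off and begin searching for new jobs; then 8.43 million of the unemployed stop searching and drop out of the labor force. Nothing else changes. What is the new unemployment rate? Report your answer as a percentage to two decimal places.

Initially, labor force = 198.06 + 19.95 = 218.01 million, so u = 19.95/218.01 = 9.15%.
After the first change, employed falls and unemployed rises by 5.18; labor force unchanged → E = 192.88, U = 25.13, labor force = 218.01 million.
After the second change, unemployed and labor force both fall by 8.43 → E = 192.88, U = 16.70, labor force = 209.58 million.
New unemployment rate = 16.70 / 209.58 = 7.97%.

New unemployment rate ≈ 7.97%.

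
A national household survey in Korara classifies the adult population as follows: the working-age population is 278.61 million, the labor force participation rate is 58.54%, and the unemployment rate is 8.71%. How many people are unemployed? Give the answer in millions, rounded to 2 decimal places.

About 14.21 million are unemployed.

Labor force = 0.5854 × 278.61 = 163.10 million.
Unemployed = 0.0871 × 163.10 ≈ 14.21 million.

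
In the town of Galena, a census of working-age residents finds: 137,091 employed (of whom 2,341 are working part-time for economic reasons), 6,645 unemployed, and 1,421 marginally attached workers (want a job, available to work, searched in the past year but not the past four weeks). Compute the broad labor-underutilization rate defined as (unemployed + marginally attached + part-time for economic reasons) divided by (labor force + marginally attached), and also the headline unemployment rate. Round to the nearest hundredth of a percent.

Broad underutilization rate ≈ 7.17%; headline unemployment rate ≈ 4.62%.

Labor force = 137,091 + 6,645 = 143,736.
Numerator = 6,645 + 1,421 + 2,341 = 10,407.
Denominator = 143,736 + 1,421 = 145,157.
Broad rate = 10,407 / 145,157 = 7.17%.
Headline unemployment rate = 6,645 / 143,736 = 4.62%.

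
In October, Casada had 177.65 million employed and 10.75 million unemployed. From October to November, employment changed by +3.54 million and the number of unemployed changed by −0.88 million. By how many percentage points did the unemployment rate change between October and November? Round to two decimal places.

October: labor force = 177.65 + 10.75 = 188.40; u = 10.75/188.40 = 5.71%.
November: labor force = 181.19 + 9.87 = 191.06; u = 9.87/191.06 = 5.17%.
Change = 5.17% − 5.71% = −0.54 pp.

The unemployment rate changed by −0.54 percentage points.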